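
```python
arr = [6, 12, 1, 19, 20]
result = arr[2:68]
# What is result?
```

arr has length 5. The slice arr[2:68] selects indices [2, 3, 4] (2->1, 3->19, 4->20), giving [1, 19, 20].

[1, 19, 20]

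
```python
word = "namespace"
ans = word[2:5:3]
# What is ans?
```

word has length 9. The slice word[2:5:3] selects indices [2] (2->'m'), giving 'm'.

'm'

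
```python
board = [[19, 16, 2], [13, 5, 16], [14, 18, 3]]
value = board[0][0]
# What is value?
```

board[0] = [19, 16, 2]. Taking column 0 of that row yields 19.

19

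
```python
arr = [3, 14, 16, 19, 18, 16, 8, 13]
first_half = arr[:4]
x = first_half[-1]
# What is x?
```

arr has length 8. The slice arr[:4] selects indices [0, 1, 2, 3] (0->3, 1->14, 2->16, 3->19), giving [3, 14, 16, 19]. So first_half = [3, 14, 16, 19]. Then first_half[-1] = 19.

19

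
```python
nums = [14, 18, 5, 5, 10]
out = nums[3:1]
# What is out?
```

nums has length 5. The slice nums[3:1] resolves to an empty index range, so the result is [].

[]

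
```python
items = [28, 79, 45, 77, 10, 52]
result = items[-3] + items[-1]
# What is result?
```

items has length 6. Negative index -3 maps to positive index 6 + (-3) = 3. items[3] = 77.
items has length 6. Negative index -1 maps to positive index 6 + (-1) = 5. items[5] = 52.
Sum: 77 + 52 = 129.

129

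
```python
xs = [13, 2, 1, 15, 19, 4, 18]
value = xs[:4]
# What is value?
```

xs has length 7. The slice xs[:4] selects indices [0, 1, 2, 3] (0->13, 1->2, 2->1, 3->15), giving [13, 2, 1, 15].

[13, 2, 1, 15]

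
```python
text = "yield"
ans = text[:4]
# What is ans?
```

text has length 5. The slice text[:4] selects indices [0, 1, 2, 3] (0->'y', 1->'i', 2->'e', 3->'l'), giving 'yiel'.

'yiel'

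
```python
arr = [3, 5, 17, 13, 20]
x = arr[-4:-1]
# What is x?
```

arr has length 5. The slice arr[-4:-1] selects indices [1, 2, 3] (1->5, 2->17, 3->13), giving [5, 17, 13].

[5, 17, 13]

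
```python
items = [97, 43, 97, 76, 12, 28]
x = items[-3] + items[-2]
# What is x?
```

items has length 6. Negative index -3 maps to positive index 6 + (-3) = 3. items[3] = 76.
items has length 6. Negative index -2 maps to positive index 6 + (-2) = 4. items[4] = 12.
Sum: 76 + 12 = 88.

88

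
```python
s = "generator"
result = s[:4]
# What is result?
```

s has length 9. The slice s[:4] selects indices [0, 1, 2, 3] (0->'g', 1->'e', 2->'n', 3->'e'), giving 'gene'.

'gene'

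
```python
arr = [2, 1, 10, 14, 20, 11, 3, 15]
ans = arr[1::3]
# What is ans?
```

arr has length 8. The slice arr[1::3] selects indices [1, 4, 7] (1->1, 4->20, 7->15), giving [1, 20, 15].

[1, 20, 15]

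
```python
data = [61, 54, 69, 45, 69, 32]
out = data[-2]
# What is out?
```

data has length 6. Negative index -2 maps to positive index 6 + (-2) = 4. data[4] = 69.

69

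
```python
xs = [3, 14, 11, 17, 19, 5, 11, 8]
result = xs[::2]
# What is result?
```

xs has length 8. The slice xs[::2] selects indices [0, 2, 4, 6] (0->3, 2->11, 4->19, 6->11), giving [3, 11, 19, 11].

[3, 11, 19, 11]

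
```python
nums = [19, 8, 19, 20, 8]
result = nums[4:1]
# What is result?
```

nums has length 5. The slice nums[4:1] resolves to an empty index range, so the result is [].

[]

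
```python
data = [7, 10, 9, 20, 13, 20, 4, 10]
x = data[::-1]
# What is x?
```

data has length 8. The slice data[::-1] selects indices [7, 6, 5, 4, 3, 2, 1, 0] (7->10, 6->4, 5->20, 4->13, 3->20, 2->9, 1->10, 0->7), giving [10, 4, 20, 13, 20, 9, 10, 7].

[10, 4, 20, 13, 20, 9, 10, 7]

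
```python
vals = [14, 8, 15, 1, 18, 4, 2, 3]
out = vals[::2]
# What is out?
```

vals has length 8. The slice vals[::2] selects indices [0, 2, 4, 6] (0->14, 2->15, 4->18, 6->2), giving [14, 15, 18, 2].

[14, 15, 18, 2]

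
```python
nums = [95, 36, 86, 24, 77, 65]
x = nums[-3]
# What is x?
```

nums has length 6. Negative index -3 maps to positive index 6 + (-3) = 3. nums[3] = 24.

24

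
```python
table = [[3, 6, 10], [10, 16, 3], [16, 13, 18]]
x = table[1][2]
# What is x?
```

table[1] = [10, 16, 3]. Taking column 2 of that row yields 3.

3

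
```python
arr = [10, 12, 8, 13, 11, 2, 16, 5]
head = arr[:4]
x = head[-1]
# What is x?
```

arr has length 8. The slice arr[:4] selects indices [0, 1, 2, 3] (0->10, 1->12, 2->8, 3->13), giving [10, 12, 8, 13]. So head = [10, 12, 8, 13]. Then head[-1] = 13.

13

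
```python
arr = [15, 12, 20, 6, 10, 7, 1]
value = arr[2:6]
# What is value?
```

arr has length 7. The slice arr[2:6] selects indices [2, 3, 4, 5] (2->20, 3->6, 4->10, 5->7), giving [20, 6, 10, 7].

[20, 6, 10, 7]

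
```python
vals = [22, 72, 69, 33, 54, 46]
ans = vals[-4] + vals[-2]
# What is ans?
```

vals has length 6. Negative index -4 maps to positive index 6 + (-4) = 2. vals[2] = 69.
vals has length 6. Negative index -2 maps to positive index 6 + (-2) = 4. vals[4] = 54.
Sum: 69 + 54 = 123.

123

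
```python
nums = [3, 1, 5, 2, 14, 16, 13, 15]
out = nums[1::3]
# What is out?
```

nums has length 8. The slice nums[1::3] selects indices [1, 4, 7] (1->1, 4->14, 7->15), giving [1, 14, 15].

[1, 14, 15]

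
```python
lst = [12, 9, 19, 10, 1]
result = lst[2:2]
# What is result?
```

lst has length 5. The slice lst[2:2] resolves to an empty index range, so the result is [].

[]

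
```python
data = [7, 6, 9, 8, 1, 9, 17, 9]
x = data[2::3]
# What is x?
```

data has length 8. The slice data[2::3] selects indices [2, 5] (2->9, 5->9), giving [9, 9].

[9, 9]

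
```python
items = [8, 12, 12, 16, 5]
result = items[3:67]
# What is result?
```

items has length 5. The slice items[3:67] selects indices [3, 4] (3->16, 4->5), giving [16, 5].

[16, 5]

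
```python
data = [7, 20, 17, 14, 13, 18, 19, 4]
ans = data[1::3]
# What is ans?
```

data has length 8. The slice data[1::3] selects indices [1, 4, 7] (1->20, 4->13, 7->4), giving [20, 13, 4].

[20, 13, 4]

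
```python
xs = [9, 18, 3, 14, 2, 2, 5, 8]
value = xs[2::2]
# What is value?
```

xs has length 8. The slice xs[2::2] selects indices [2, 4, 6] (2->3, 4->2, 6->5), giving [3, 2, 5].

[3, 2, 5]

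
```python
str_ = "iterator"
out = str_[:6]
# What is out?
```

str_ has length 8. The slice str_[:6] selects indices [0, 1, 2, 3, 4, 5] (0->'i', 1->'t', 2->'e', 3->'r', 4->'a', 5->'t'), giving 'iterat'.

'iterat'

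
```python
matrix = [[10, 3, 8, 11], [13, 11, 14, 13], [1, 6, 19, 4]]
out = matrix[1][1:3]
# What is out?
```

matrix[1] = [13, 11, 14, 13]. matrix[1] has length 4. The slice matrix[1][1:3] selects indices [1, 2] (1->11, 2->14), giving [11, 14].

[11, 14]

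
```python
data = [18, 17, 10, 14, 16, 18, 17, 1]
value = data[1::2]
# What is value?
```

data has length 8. The slice data[1::2] selects indices [1, 3, 5, 7] (1->17, 3->14, 5->18, 7->1), giving [17, 14, 18, 1].

[17, 14, 18, 1]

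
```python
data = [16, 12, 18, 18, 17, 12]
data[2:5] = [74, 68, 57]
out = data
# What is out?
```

data starts as [16, 12, 18, 18, 17, 12] (length 6). The slice data[2:5] covers indices [2, 3, 4] with values [18, 18, 17]. Replacing that slice with [74, 68, 57] (same length) produces [16, 12, 74, 68, 57, 12].

[16, 12, 74, 68, 57, 12]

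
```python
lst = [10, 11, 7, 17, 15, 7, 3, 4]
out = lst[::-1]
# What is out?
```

lst has length 8. The slice lst[::-1] selects indices [7, 6, 5, 4, 3, 2, 1, 0] (7->4, 6->3, 5->7, 4->15, 3->17, 2->7, 1->11, 0->10), giving [4, 3, 7, 15, 17, 7, 11, 10].

[4, 3, 7, 15, 17, 7, 11, 10]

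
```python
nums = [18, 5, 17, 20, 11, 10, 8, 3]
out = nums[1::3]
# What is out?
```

nums has length 8. The slice nums[1::3] selects indices [1, 4, 7] (1->5, 4->11, 7->3), giving [5, 11, 3].

[5, 11, 3]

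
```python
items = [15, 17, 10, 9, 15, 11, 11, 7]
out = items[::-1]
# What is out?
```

items has length 8. The slice items[::-1] selects indices [7, 6, 5, 4, 3, 2, 1, 0] (7->7, 6->11, 5->11, 4->15, 3->9, 2->10, 1->17, 0->15), giving [7, 11, 11, 15, 9, 10, 17, 15].

[7, 11, 11, 15, 9, 10, 17, 15]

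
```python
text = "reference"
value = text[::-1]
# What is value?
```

text has length 9. The slice text[::-1] selects indices [8, 7, 6, 5, 4, 3, 2, 1, 0] (8->'e', 7->'c', 6->'n', 5->'e', 4->'r', 3->'e', 2->'f', 1->'e', 0->'r'), giving 'ecnerefer'.

'ecnerefer'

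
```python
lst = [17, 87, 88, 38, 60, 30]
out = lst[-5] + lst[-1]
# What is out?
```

lst has length 6. Negative index -5 maps to positive index 6 + (-5) = 1. lst[1] = 87.
lst has length 6. Negative index -1 maps to positive index 6 + (-1) = 5. lst[5] = 30.
Sum: 87 + 30 = 117.

117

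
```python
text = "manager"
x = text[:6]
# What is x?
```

text has length 7. The slice text[:6] selects indices [0, 1, 2, 3, 4, 5] (0->'m', 1->'a', 2->'n', 3->'a', 4->'g', 5->'e'), giving 'manage'.

'manage'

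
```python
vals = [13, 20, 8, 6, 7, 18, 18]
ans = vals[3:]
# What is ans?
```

vals has length 7. The slice vals[3:] selects indices [3, 4, 5, 6] (3->6, 4->7, 5->18, 6->18), giving [6, 7, 18, 18].

[6, 7, 18, 18]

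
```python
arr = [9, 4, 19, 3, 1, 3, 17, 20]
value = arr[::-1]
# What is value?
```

arr has length 8. The slice arr[::-1] selects indices [7, 6, 5, 4, 3, 2, 1, 0] (7->20, 6->17, 5->3, 4->1, 3->3, 2->19, 1->4, 0->9), giving [20, 17, 3, 1, 3, 19, 4, 9].

[20, 17, 3, 1, 3, 19, 4, 9]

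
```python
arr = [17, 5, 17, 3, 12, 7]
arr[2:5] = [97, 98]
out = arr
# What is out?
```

arr starts as [17, 5, 17, 3, 12, 7] (length 6). The slice arr[2:5] covers indices [2, 3, 4] with values [17, 3, 12]. Replacing that slice with [97, 98] (different length) produces [17, 5, 97, 98, 7].

[17, 5, 97, 98, 7]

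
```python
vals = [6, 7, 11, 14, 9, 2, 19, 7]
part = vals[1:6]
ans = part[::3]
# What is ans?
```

vals has length 8. The slice vals[1:6] selects indices [1, 2, 3, 4, 5] (1->7, 2->11, 3->14, 4->9, 5->2), giving [7, 11, 14, 9, 2]. So part = [7, 11, 14, 9, 2]. part has length 5. The slice part[::3] selects indices [0, 3] (0->7, 3->9), giving [7, 9].

[7, 9]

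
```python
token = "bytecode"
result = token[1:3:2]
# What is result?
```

token has length 8. The slice token[1:3:2] selects indices [1] (1->'y'), giving 'y'.

'y'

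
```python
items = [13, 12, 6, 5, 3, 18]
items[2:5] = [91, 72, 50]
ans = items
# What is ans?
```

items starts as [13, 12, 6, 5, 3, 18] (length 6). The slice items[2:5] covers indices [2, 3, 4] with values [6, 5, 3]. Replacing that slice with [91, 72, 50] (same length) produces [13, 12, 91, 72, 50, 18].

[13, 12, 91, 72, 50, 18]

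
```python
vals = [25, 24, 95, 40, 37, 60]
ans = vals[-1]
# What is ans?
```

vals has length 6. Negative index -1 maps to positive index 6 + (-1) = 5. vals[5] = 60.

60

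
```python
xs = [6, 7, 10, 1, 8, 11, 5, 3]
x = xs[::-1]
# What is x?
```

xs has length 8. The slice xs[::-1] selects indices [7, 6, 5, 4, 3, 2, 1, 0] (7->3, 6->5, 5->11, 4->8, 3->1, 2->10, 1->7, 0->6), giving [3, 5, 11, 8, 1, 10, 7, 6].

[3, 5, 11, 8, 1, 10, 7, 6]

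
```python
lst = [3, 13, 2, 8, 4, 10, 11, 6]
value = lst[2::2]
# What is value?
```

lst has length 8. The slice lst[2::2] selects indices [2, 4, 6] (2->2, 4->4, 6->11), giving [2, 4, 11].

[2, 4, 11]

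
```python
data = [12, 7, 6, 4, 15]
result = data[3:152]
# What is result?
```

data has length 5. The slice data[3:152] selects indices [3, 4] (3->4, 4->15), giving [4, 15].

[4, 15]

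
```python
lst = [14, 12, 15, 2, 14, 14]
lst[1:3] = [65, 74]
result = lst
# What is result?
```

lst starts as [14, 12, 15, 2, 14, 14] (length 6). The slice lst[1:3] covers indices [1, 2] with values [12, 15]. Replacing that slice with [65, 74] (same length) produces [14, 65, 74, 2, 14, 14].

[14, 65, 74, 2, 14, 14]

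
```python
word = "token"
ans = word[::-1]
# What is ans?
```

word has length 5. The slice word[::-1] selects indices [4, 3, 2, 1, 0] (4->'n', 3->'e', 2->'k', 1->'o', 0->'t'), giving 'nekot'.

'nekot'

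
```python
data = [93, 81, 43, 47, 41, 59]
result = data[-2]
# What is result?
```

data has length 6. Negative index -2 maps to positive index 6 + (-2) = 4. data[4] = 41.

41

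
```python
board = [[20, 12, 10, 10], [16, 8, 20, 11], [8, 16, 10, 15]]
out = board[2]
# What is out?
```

board has 3 rows. Row 2 is [8, 16, 10, 15].

[8, 16, 10, 15]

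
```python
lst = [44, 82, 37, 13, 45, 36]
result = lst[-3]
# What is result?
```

lst has length 6. Negative index -3 maps to positive index 6 + (-3) = 3. lst[3] = 13.

13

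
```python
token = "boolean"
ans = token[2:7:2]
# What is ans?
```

token has length 7. The slice token[2:7:2] selects indices [2, 4, 6] (2->'o', 4->'e', 6->'n'), giving 'oen'.

'oen'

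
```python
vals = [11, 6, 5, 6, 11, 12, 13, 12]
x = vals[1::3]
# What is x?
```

vals has length 8. The slice vals[1::3] selects indices [1, 4, 7] (1->6, 4->11, 7->12), giving [6, 11, 12].

[6, 11, 12]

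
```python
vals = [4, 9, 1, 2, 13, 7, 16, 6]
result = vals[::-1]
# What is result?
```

vals has length 8. The slice vals[::-1] selects indices [7, 6, 5, 4, 3, 2, 1, 0] (7->6, 6->16, 5->7, 4->13, 3->2, 2->1, 1->9, 0->4), giving [6, 16, 7, 13, 2, 1, 9, 4].

[6, 16, 7, 13, 2, 1, 9, 4]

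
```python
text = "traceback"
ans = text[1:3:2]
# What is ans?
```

text has length 9. The slice text[1:3:2] selects indices [1] (1->'r'), giving 'r'.

'r'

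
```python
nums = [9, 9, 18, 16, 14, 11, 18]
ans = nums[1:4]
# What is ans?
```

nums has length 7. The slice nums[1:4] selects indices [1, 2, 3] (1->9, 2->18, 3->16), giving [9, 18, 16].

[9, 18, 16]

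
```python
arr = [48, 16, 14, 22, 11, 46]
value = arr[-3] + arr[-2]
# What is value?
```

arr has length 6. Negative index -3 maps to positive index 6 + (-3) = 3. arr[3] = 22.
arr has length 6. Negative index -2 maps to positive index 6 + (-2) = 4. arr[4] = 11.
Sum: 22 + 11 = 33.

33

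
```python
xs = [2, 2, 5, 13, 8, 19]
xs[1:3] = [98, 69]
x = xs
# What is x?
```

xs starts as [2, 2, 5, 13, 8, 19] (length 6). The slice xs[1:3] covers indices [1, 2] with values [2, 5]. Replacing that slice with [98, 69] (same length) produces [2, 98, 69, 13, 8, 19].

[2, 98, 69, 13, 8, 19]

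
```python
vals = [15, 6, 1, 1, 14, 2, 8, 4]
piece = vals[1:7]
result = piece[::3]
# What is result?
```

vals has length 8. The slice vals[1:7] selects indices [1, 2, 3, 4, 5, 6] (1->6, 2->1, 3->1, 4->14, 5->2, 6->8), giving [6, 1, 1, 14, 2, 8]. So piece = [6, 1, 1, 14, 2, 8]. piece has length 6. The slice piece[::3] selects indices [0, 3] (0->6, 3->14), giving [6, 14].

[6, 14]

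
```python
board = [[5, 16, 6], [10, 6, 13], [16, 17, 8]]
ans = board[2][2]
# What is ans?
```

board[2] = [16, 17, 8]. Taking column 2 of that row yields 8.

8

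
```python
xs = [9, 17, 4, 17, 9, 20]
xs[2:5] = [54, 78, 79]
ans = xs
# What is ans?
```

xs starts as [9, 17, 4, 17, 9, 20] (length 6). The slice xs[2:5] covers indices [2, 3, 4] with values [4, 17, 9]. Replacing that slice with [54, 78, 79] (same length) produces [9, 17, 54, 78, 79, 20].

[9, 17, 54, 78, 79, 20]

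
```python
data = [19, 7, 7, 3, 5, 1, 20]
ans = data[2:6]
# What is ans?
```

data has length 7. The slice data[2:6] selects indices [2, 3, 4, 5] (2->7, 3->3, 4->5, 5->1), giving [7, 3, 5, 1].

[7, 3, 5, 1]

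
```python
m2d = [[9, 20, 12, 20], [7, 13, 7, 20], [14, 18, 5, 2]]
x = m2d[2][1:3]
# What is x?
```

m2d[2] = [14, 18, 5, 2]. m2d[2] has length 4. The slice m2d[2][1:3] selects indices [1, 2] (1->18, 2->5), giving [18, 5].

[18, 5]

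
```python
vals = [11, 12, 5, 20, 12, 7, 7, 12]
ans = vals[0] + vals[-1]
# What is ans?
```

vals has length 8. vals[0] = 11.
vals has length 8. Negative index -1 maps to positive index 8 + (-1) = 7. vals[7] = 12.
Sum: 11 + 12 = 23.

23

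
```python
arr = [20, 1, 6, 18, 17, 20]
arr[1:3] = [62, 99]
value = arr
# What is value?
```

arr starts as [20, 1, 6, 18, 17, 20] (length 6). The slice arr[1:3] covers indices [1, 2] with values [1, 6]. Replacing that slice with [62, 99] (same length) produces [20, 62, 99, 18, 17, 20].

[20, 62, 99, 18, 17, 20]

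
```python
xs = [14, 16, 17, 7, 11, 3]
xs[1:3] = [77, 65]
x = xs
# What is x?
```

xs starts as [14, 16, 17, 7, 11, 3] (length 6). The slice xs[1:3] covers indices [1, 2] with values [16, 17]. Replacing that slice with [77, 65] (same length) produces [14, 77, 65, 7, 11, 3].

[14, 77, 65, 7, 11, 3]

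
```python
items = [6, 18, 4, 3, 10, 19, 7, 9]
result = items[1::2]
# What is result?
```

items has length 8. The slice items[1::2] selects indices [1, 3, 5, 7] (1->18, 3->3, 5->19, 7->9), giving [18, 3, 19, 9].

[18, 3, 19, 9]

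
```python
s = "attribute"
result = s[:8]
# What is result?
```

s has length 9. The slice s[:8] selects indices [0, 1, 2, 3, 4, 5, 6, 7] (0->'a', 1->'t', 2->'t', 3->'r', 4->'i', 5->'b', 6->'u', 7->'t'), giving 'attribut'.

'attribut'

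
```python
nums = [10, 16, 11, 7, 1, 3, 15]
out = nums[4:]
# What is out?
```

nums has length 7. The slice nums[4:] selects indices [4, 5, 6] (4->1, 5->3, 6->15), giving [1, 3, 15].

[1, 3, 15]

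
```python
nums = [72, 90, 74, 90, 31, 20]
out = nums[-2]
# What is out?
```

nums has length 6. Negative index -2 maps to positive index 6 + (-2) = 4. nums[4] = 31.

31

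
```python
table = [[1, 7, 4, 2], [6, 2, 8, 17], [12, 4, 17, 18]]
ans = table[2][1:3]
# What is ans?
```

table[2] = [12, 4, 17, 18]. table[2] has length 4. The slice table[2][1:3] selects indices [1, 2] (1->4, 2->17), giving [4, 17].

[4, 17]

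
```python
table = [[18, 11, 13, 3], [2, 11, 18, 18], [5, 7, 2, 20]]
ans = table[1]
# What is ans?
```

table has 3 rows. Row 1 is [2, 11, 18, 18].

[2, 11, 18, 18]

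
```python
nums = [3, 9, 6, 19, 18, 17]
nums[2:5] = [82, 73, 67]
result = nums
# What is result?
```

nums starts as [3, 9, 6, 19, 18, 17] (length 6). The slice nums[2:5] covers indices [2, 3, 4] with values [6, 19, 18]. Replacing that slice with [82, 73, 67] (same length) produces [3, 9, 82, 73, 67, 17].

[3, 9, 82, 73, 67, 17]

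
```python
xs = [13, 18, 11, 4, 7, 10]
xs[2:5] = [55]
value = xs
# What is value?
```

xs starts as [13, 18, 11, 4, 7, 10] (length 6). The slice xs[2:5] covers indices [2, 3, 4] with values [11, 4, 7]. Replacing that slice with [55] (different length) produces [13, 18, 55, 10].

[13, 18, 55, 10]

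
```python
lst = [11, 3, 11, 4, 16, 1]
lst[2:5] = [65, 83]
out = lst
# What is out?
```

lst starts as [11, 3, 11, 4, 16, 1] (length 6). The slice lst[2:5] covers indices [2, 3, 4] with values [11, 4, 16]. Replacing that slice with [65, 83] (different length) produces [11, 3, 65, 83, 1].

[11, 3, 65, 83, 1]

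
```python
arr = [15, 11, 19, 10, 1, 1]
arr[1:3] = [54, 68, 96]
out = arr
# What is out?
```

arr starts as [15, 11, 19, 10, 1, 1] (length 6). The slice arr[1:3] covers indices [1, 2] with values [11, 19]. Replacing that slice with [54, 68, 96] (different length) produces [15, 54, 68, 96, 10, 1, 1].

[15, 54, 68, 96, 10, 1, 1]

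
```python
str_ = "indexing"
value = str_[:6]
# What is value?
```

str_ has length 8. The slice str_[:6] selects indices [0, 1, 2, 3, 4, 5] (0->'i', 1->'n', 2->'d', 3->'e', 4->'x', 5->'i'), giving 'indexi'.

'indexi'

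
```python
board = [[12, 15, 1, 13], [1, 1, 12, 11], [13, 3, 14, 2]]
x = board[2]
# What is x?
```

board has 3 rows. Row 2 is [13, 3, 14, 2].

[13, 3, 14, 2]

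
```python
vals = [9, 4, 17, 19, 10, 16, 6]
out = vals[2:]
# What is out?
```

vals has length 7. The slice vals[2:] selects indices [2, 3, 4, 5, 6] (2->17, 3->19, 4->10, 5->16, 6->6), giving [17, 19, 10, 16, 6].

[17, 19, 10, 16, 6]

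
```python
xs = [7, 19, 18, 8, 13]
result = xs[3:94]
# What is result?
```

xs has length 5. The slice xs[3:94] selects indices [3, 4] (3->8, 4->13), giving [8, 13].

[8, 13]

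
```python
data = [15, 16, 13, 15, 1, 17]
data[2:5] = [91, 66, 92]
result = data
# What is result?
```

data starts as [15, 16, 13, 15, 1, 17] (length 6). The slice data[2:5] covers indices [2, 3, 4] with values [13, 15, 1]. Replacing that slice with [91, 66, 92] (same length) produces [15, 16, 91, 66, 92, 17].

[15, 16, 91, 66, 92, 17]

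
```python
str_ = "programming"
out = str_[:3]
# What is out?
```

str_ has length 11. The slice str_[:3] selects indices [0, 1, 2] (0->'p', 1->'r', 2->'o'), giving 'pro'.

'pro'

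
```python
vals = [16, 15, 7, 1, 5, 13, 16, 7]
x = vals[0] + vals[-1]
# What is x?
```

vals has length 8. vals[0] = 16.
vals has length 8. Negative index -1 maps to positive index 8 + (-1) = 7. vals[7] = 7.
Sum: 16 + 7 = 23.

23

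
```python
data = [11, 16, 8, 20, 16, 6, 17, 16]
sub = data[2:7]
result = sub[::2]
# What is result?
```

data has length 8. The slice data[2:7] selects indices [2, 3, 4, 5, 6] (2->8, 3->20, 4->16, 5->6, 6->17), giving [8, 20, 16, 6, 17]. So sub = [8, 20, 16, 6, 17]. sub has length 5. The slice sub[::2] selects indices [0, 2, 4] (0->8, 2->16, 4->17), giving [8, 16, 17].

[8, 16, 17]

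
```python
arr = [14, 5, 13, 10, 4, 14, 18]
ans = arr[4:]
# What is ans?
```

arr has length 7. The slice arr[4:] selects indices [4, 5, 6] (4->4, 5->14, 6->18), giving [4, 14, 18].

[4, 14, 18]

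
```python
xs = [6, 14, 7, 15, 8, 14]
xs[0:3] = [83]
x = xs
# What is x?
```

xs starts as [6, 14, 7, 15, 8, 14] (length 6). The slice xs[0:3] covers indices [0, 1, 2] with values [6, 14, 7]. Replacing that slice with [83] (different length) produces [83, 15, 8, 14].

[83, 15, 8, 14]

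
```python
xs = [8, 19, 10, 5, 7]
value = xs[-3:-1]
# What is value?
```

xs has length 5. The slice xs[-3:-1] selects indices [2, 3] (2->10, 3->5), giving [10, 5].

[10, 5]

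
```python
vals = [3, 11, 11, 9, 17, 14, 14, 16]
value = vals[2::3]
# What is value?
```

vals has length 8. The slice vals[2::3] selects indices [2, 5] (2->11, 5->14), giving [11, 14].

[11, 14]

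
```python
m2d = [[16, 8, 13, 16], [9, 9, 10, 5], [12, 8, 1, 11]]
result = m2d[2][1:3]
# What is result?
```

m2d[2] = [12, 8, 1, 11]. m2d[2] has length 4. The slice m2d[2][1:3] selects indices [1, 2] (1->8, 2->1), giving [8, 1].

[8, 1]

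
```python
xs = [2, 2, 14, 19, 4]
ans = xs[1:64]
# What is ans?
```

xs has length 5. The slice xs[1:64] selects indices [1, 2, 3, 4] (1->2, 2->14, 3->19, 4->4), giving [2, 14, 19, 4].

[2, 14, 19, 4]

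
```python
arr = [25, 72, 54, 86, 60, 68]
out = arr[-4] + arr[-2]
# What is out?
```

arr has length 6. Negative index -4 maps to positive index 6 + (-4) = 2. arr[2] = 54.
arr has length 6. Negative index -2 maps to positive index 6 + (-2) = 4. arr[4] = 60.
Sum: 54 + 60 = 114.

114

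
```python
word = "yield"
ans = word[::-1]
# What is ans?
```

word has length 5. The slice word[::-1] selects indices [4, 3, 2, 1, 0] (4->'d', 3->'l', 2->'e', 1->'i', 0->'y'), giving 'dleiy'.

'dleiy'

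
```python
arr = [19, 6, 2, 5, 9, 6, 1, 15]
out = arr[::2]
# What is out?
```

arr has length 8. The slice arr[::2] selects indices [0, 2, 4, 6] (0->19, 2->2, 4->9, 6->1), giving [19, 2, 9, 1].

[19, 2, 9, 1]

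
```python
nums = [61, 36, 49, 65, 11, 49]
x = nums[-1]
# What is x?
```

nums has length 6. Negative index -1 maps to positive index 6 + (-1) = 5. nums[5] = 49.

49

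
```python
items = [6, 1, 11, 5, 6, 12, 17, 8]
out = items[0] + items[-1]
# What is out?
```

items has length 8. items[0] = 6.
items has length 8. Negative index -1 maps to positive index 8 + (-1) = 7. items[7] = 8.
Sum: 6 + 8 = 14.

14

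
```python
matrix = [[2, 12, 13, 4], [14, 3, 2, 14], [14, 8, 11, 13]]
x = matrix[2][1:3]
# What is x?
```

matrix[2] = [14, 8, 11, 13]. matrix[2] has length 4. The slice matrix[2][1:3] selects indices [1, 2] (1->8, 2->11), giving [8, 11].

[8, 11]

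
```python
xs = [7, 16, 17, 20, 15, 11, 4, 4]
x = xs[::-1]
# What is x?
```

xs has length 8. The slice xs[::-1] selects indices [7, 6, 5, 4, 3, 2, 1, 0] (7->4, 6->4, 5->11, 4->15, 3->20, 2->17, 1->16, 0->7), giving [4, 4, 11, 15, 20, 17, 16, 7].

[4, 4, 11, 15, 20, 17, 16, 7]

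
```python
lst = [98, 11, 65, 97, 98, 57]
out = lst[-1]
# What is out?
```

lst has length 6. Negative index -1 maps to positive index 6 + (-1) = 5. lst[5] = 57.

57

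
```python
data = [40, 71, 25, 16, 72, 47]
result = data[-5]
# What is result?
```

data has length 6. Negative index -5 maps to positive index 6 + (-5) = 1. data[1] = 71.

71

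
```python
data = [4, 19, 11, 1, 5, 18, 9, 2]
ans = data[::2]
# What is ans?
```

data has length 8. The slice data[::2] selects indices [0, 2, 4, 6] (0->4, 2->11, 4->5, 6->9), giving [4, 11, 5, 9].

[4, 11, 5, 9]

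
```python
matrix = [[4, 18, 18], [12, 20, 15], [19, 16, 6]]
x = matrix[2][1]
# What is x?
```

matrix[2] = [19, 16, 6]. Taking column 1 of that row yields 16.

16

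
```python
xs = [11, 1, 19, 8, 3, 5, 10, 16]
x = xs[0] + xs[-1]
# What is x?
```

xs has length 8. xs[0] = 11.
xs has length 8. Negative index -1 maps to positive index 8 + (-1) = 7. xs[7] = 16.
Sum: 11 + 16 = 27.

27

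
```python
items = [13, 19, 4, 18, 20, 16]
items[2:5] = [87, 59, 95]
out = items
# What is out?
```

items starts as [13, 19, 4, 18, 20, 16] (length 6). The slice items[2:5] covers indices [2, 3, 4] with values [4, 18, 20]. Replacing that slice with [87, 59, 95] (same length) produces [13, 19, 87, 59, 95, 16].

[13, 19, 87, 59, 95, 16]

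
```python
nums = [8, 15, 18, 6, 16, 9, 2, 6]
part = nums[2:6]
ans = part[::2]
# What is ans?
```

nums has length 8. The slice nums[2:6] selects indices [2, 3, 4, 5] (2->18, 3->6, 4->16, 5->9), giving [18, 6, 16, 9]. So part = [18, 6, 16, 9]. part has length 4. The slice part[::2] selects indices [0, 2] (0->18, 2->16), giving [18, 16].

[18, 16]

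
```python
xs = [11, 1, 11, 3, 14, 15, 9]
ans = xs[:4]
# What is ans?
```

xs has length 7. The slice xs[:4] selects indices [0, 1, 2, 3] (0->11, 1->1, 2->11, 3->3), giving [11, 1, 11, 3].

[11, 1, 11, 3]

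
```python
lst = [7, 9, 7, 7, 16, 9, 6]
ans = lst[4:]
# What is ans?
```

lst has length 7. The slice lst[4:] selects indices [4, 5, 6] (4->16, 5->9, 6->6), giving [16, 9, 6].

[16, 9, 6]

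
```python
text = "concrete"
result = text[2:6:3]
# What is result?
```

text has length 8. The slice text[2:6:3] selects indices [2, 5] (2->'n', 5->'e'), giving 'ne'.

'ne'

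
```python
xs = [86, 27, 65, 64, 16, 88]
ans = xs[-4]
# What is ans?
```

xs has length 6. Negative index -4 maps to positive index 6 + (-4) = 2. xs[2] = 65.

65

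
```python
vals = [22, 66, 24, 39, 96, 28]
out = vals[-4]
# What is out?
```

vals has length 6. Negative index -4 maps to positive index 6 + (-4) = 2. vals[2] = 24.

24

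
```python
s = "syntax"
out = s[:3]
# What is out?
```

s has length 6. The slice s[:3] selects indices [0, 1, 2] (0->'s', 1->'y', 2->'n'), giving 'syn'.

'syn'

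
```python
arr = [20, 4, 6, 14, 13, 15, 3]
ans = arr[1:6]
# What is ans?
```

arr has length 7. The slice arr[1:6] selects indices [1, 2, 3, 4, 5] (1->4, 2->6, 3->14, 4->13, 5->15), giving [4, 6, 14, 13, 15].

[4, 6, 14, 13, 15]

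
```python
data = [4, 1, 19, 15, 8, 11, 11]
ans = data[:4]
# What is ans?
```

data has length 7. The slice data[:4] selects indices [0, 1, 2, 3] (0->4, 1->1, 2->19, 3->15), giving [4, 1, 19, 15].

[4, 1, 19, 15]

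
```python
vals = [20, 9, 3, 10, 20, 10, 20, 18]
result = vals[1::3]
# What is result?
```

vals has length 8. The slice vals[1::3] selects indices [1, 4, 7] (1->9, 4->20, 7->18), giving [9, 20, 18].

[9, 20, 18]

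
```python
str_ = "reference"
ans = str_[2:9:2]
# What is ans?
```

str_ has length 9. The slice str_[2:9:2] selects indices [2, 4, 6, 8] (2->'f', 4->'r', 6->'n', 8->'e'), giving 'frne'.

'frne'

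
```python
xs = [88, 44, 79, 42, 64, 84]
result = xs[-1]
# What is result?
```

xs has length 6. Negative index -1 maps to positive index 6 + (-1) = 5. xs[5] = 84.

84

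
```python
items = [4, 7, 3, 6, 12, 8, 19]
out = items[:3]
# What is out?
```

items has length 7. The slice items[:3] selects indices [0, 1, 2] (0->4, 1->7, 2->3), giving [4, 7, 3].

[4, 7, 3]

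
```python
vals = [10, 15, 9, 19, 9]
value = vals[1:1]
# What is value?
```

vals has length 5. The slice vals[1:1] resolves to an empty index range, so the result is [].

[]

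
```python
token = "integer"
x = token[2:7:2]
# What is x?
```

token has length 7. The slice token[2:7:2] selects indices [2, 4, 6] (2->'t', 4->'g', 6->'r'), giving 'tgr'.

'tgr'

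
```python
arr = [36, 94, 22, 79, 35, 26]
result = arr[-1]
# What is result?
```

arr has length 6. Negative index -1 maps to positive index 6 + (-1) = 5. arr[5] = 26.

26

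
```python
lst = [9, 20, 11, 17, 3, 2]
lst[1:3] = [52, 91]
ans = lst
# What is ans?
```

lst starts as [9, 20, 11, 17, 3, 2] (length 6). The slice lst[1:3] covers indices [1, 2] with values [20, 11]. Replacing that slice with [52, 91] (same length) produces [9, 52, 91, 17, 3, 2].

[9, 52, 91, 17, 3, 2]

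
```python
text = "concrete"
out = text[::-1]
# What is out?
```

text has length 8. The slice text[::-1] selects indices [7, 6, 5, 4, 3, 2, 1, 0] (7->'e', 6->'t', 5->'e', 4->'r', 3->'c', 2->'n', 1->'o', 0->'c'), giving 'etercnoc'.

'etercnoc'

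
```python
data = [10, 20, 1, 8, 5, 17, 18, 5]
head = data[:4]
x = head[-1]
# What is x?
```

data has length 8. The slice data[:4] selects indices [0, 1, 2, 3] (0->10, 1->20, 2->1, 3->8), giving [10, 20, 1, 8]. So head = [10, 20, 1, 8]. Then head[-1] = 8.

8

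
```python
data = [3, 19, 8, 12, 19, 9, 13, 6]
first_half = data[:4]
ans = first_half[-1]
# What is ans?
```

data has length 8. The slice data[:4] selects indices [0, 1, 2, 3] (0->3, 1->19, 2->8, 3->12), giving [3, 19, 8, 12]. So first_half = [3, 19, 8, 12]. Then first_half[-1] = 12.

12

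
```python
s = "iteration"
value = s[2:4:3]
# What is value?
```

s has length 9. The slice s[2:4:3] selects indices [2] (2->'e'), giving 'e'.

'e'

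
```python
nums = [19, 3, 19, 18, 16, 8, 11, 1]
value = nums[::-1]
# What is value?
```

nums has length 8. The slice nums[::-1] selects indices [7, 6, 5, 4, 3, 2, 1, 0] (7->1, 6->11, 5->8, 4->16, 3->18, 2->19, 1->3, 0->19), giving [1, 11, 8, 16, 18, 19, 3, 19].

[1, 11, 8, 16, 18, 19, 3, 19]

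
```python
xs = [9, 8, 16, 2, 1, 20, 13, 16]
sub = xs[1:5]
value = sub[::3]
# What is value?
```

xs has length 8. The slice xs[1:5] selects indices [1, 2, 3, 4] (1->8, 2->16, 3->2, 4->1), giving [8, 16, 2, 1]. So sub = [8, 16, 2, 1]. sub has length 4. The slice sub[::3] selects indices [0, 3] (0->8, 3->1), giving [8, 1].

[8, 1]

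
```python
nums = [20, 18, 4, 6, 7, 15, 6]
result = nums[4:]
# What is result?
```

nums has length 7. The slice nums[4:] selects indices [4, 5, 6] (4->7, 5->15, 6->6), giving [7, 15, 6].

[7, 15, 6]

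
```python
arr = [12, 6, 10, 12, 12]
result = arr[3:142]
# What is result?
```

arr has length 5. The slice arr[3:142] selects indices [3, 4] (3->12, 4->12), giving [12, 12].

[12, 12]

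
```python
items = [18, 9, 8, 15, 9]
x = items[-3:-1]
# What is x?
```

items has length 5. The slice items[-3:-1] selects indices [2, 3] (2->8, 3->15), giving [8, 15].

[8, 15]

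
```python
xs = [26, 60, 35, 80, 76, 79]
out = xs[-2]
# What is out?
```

xs has length 6. Negative index -2 maps to positive index 6 + (-2) = 4. xs[4] = 76.

76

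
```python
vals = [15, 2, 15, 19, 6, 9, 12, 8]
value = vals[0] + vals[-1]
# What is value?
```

vals has length 8. vals[0] = 15.
vals has length 8. Negative index -1 maps to positive index 8 + (-1) = 7. vals[7] = 8.
Sum: 15 + 8 = 23.

23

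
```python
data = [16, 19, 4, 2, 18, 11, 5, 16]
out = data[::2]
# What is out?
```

data has length 8. The slice data[::2] selects indices [0, 2, 4, 6] (0->16, 2->4, 4->18, 6->5), giving [16, 4, 18, 5].

[16, 4, 18, 5]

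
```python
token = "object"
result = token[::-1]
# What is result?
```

token has length 6. The slice token[::-1] selects indices [5, 4, 3, 2, 1, 0] (5->'t', 4->'c', 3->'e', 2->'j', 1->'b', 0->'o'), giving 'tcejbo'.

'tcejbo'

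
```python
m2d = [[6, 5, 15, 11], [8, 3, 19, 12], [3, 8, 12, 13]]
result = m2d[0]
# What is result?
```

m2d has 3 rows. Row 0 is [6, 5, 15, 11].

[6, 5, 15, 11]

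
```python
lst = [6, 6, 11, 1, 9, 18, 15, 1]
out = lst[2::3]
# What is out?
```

lst has length 8. The slice lst[2::3] selects indices [2, 5] (2->11, 5->18), giving [11, 18].

[11, 18]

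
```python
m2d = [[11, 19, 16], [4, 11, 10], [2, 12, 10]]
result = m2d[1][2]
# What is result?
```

m2d[1] = [4, 11, 10]. Taking column 2 of that row yields 10.

10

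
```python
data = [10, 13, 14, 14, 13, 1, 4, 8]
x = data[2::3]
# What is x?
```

data has length 8. The slice data[2::3] selects indices [2, 5] (2->14, 5->1), giving [14, 1].

[14, 1]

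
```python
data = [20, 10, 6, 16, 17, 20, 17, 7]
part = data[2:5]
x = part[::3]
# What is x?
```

data has length 8. The slice data[2:5] selects indices [2, 3, 4] (2->6, 3->16, 4->17), giving [6, 16, 17]. So part = [6, 16, 17]. part has length 3. The slice part[::3] selects indices [0] (0->6), giving [6].

[6]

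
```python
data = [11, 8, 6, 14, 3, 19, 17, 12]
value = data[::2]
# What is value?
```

data has length 8. The slice data[::2] selects indices [0, 2, 4, 6] (0->11, 2->6, 4->3, 6->17), giving [11, 6, 3, 17].

[11, 6, 3, 17]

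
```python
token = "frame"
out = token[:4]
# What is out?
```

token has length 5. The slice token[:4] selects indices [0, 1, 2, 3] (0->'f', 1->'r', 2->'a', 3->'m'), giving 'fram'.

'fram'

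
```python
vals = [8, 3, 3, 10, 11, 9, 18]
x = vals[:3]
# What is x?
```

vals has length 7. The slice vals[:3] selects indices [0, 1, 2] (0->8, 1->3, 2->3), giving [8, 3, 3].

[8, 3, 3]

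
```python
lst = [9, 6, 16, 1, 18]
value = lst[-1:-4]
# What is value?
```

lst has length 5. The slice lst[-1:-4] resolves to an empty index range, so the result is [].

[]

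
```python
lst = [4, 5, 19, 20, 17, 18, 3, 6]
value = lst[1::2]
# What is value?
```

lst has length 8. The slice lst[1::2] selects indices [1, 3, 5, 7] (1->5, 3->20, 5->18, 7->6), giving [5, 20, 18, 6].

[5, 20, 18, 6]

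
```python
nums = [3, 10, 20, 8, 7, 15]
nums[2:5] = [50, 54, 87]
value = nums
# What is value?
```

nums starts as [3, 10, 20, 8, 7, 15] (length 6). The slice nums[2:5] covers indices [2, 3, 4] with values [20, 8, 7]. Replacing that slice with [50, 54, 87] (same length) produces [3, 10, 50, 54, 87, 15].

[3, 10, 50, 54, 87, 15]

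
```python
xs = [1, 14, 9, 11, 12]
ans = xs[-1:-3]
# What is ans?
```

xs has length 5. The slice xs[-1:-3] resolves to an empty index range, so the result is [].

[]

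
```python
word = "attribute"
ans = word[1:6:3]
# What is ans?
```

word has length 9. The slice word[1:6:3] selects indices [1, 4] (1->'t', 4->'i'), giving 'ti'.

'ti'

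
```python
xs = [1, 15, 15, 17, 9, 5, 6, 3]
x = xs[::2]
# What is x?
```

xs has length 8. The slice xs[::2] selects indices [0, 2, 4, 6] (0->1, 2->15, 4->9, 6->6), giving [1, 15, 9, 6].

[1, 15, 9, 6]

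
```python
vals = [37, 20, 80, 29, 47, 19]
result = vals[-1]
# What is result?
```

vals has length 6. Negative index -1 maps to positive index 6 + (-1) = 5. vals[5] = 19.

19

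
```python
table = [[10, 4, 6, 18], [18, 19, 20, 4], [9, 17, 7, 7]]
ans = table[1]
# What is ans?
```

table has 3 rows. Row 1 is [18, 19, 20, 4].

[18, 19, 20, 4]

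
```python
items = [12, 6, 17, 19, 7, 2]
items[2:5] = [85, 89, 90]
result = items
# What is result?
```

items starts as [12, 6, 17, 19, 7, 2] (length 6). The slice items[2:5] covers indices [2, 3, 4] with values [17, 19, 7]. Replacing that slice with [85, 89, 90] (same length) produces [12, 6, 85, 89, 90, 2].

[12, 6, 85, 89, 90, 2]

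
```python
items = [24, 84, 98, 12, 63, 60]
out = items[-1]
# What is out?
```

items has length 6. Negative index -1 maps to positive index 6 + (-1) = 5. items[5] = 60.

60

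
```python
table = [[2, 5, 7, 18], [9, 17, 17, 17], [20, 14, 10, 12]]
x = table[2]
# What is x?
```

table has 3 rows. Row 2 is [20, 14, 10, 12].

[20, 14, 10, 12]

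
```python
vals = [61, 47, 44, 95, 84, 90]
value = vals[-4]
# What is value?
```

vals has length 6. Negative index -4 maps to positive index 6 + (-4) = 2. vals[2] = 44.

44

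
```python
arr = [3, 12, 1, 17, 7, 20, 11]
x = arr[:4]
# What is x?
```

arr has length 7. The slice arr[:4] selects indices [0, 1, 2, 3] (0->3, 1->12, 2->1, 3->17), giving [3, 12, 1, 17].

[3, 12, 1, 17]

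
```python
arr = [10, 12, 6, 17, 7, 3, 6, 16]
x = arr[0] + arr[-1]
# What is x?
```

arr has length 8. arr[0] = 10.
arr has length 8. Negative index -1 maps to positive index 8 + (-1) = 7. arr[7] = 16.
Sum: 10 + 16 = 26.

26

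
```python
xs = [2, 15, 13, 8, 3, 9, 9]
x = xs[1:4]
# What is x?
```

xs has length 7. The slice xs[1:4] selects indices [1, 2, 3] (1->15, 2->13, 3->8), giving [15, 13, 8].

[15, 13, 8]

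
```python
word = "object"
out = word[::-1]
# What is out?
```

word has length 6. The slice word[::-1] selects indices [5, 4, 3, 2, 1, 0] (5->'t', 4->'c', 3->'e', 2->'j', 1->'b', 0->'o'), giving 'tcejbo'.

'tcejbo'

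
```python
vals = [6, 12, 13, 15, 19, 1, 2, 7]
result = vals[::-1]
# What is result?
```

vals has length 8. The slice vals[::-1] selects indices [7, 6, 5, 4, 3, 2, 1, 0] (7->7, 6->2, 5->1, 4->19, 3->15, 2->13, 1->12, 0->6), giving [7, 2, 1, 19, 15, 13, 12, 6].

[7, 2, 1, 19, 15, 13, 12, 6]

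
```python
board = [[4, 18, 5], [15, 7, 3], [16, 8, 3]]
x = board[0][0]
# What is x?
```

board[0] = [4, 18, 5]. Taking column 0 of that row yields 4.

4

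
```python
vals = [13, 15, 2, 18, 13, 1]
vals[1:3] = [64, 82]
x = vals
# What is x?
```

vals starts as [13, 15, 2, 18, 13, 1] (length 6). The slice vals[1:3] covers indices [1, 2] with values [15, 2]. Replacing that slice with [64, 82] (same length) produces [13, 64, 82, 18, 13, 1].

[13, 64, 82, 18, 13, 1]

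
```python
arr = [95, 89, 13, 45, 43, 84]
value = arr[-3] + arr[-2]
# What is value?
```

arr has length 6. Negative index -3 maps to positive index 6 + (-3) = 3. arr[3] = 45.
arr has length 6. Negative index -2 maps to positive index 6 + (-2) = 4. arr[4] = 43.
Sum: 45 + 43 = 88.

88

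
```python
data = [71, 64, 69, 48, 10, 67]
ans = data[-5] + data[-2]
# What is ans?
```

data has length 6. Negative index -5 maps to positive index 6 + (-5) = 1. data[1] = 64.
data has length 6. Negative index -2 maps to positive index 6 + (-2) = 4. data[4] = 10.
Sum: 64 + 10 = 74.

74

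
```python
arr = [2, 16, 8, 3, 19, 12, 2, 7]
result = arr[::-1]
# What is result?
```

arr has length 8. The slice arr[::-1] selects indices [7, 6, 5, 4, 3, 2, 1, 0] (7->7, 6->2, 5->12, 4->19, 3->3, 2->8, 1->16, 0->2), giving [7, 2, 12, 19, 3, 8, 16, 2].

[7, 2, 12, 19, 3, 8, 16, 2]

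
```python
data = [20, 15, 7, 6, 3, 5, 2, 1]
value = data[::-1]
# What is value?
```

data has length 8. The slice data[::-1] selects indices [7, 6, 5, 4, 3, 2, 1, 0] (7->1, 6->2, 5->5, 4->3, 3->6, 2->7, 1->15, 0->20), giving [1, 2, 5, 3, 6, 7, 15, 20].

[1, 2, 5, 3, 6, 7, 15, 20]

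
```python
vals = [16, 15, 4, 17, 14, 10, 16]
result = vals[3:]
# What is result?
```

vals has length 7. The slice vals[3:] selects indices [3, 4, 5, 6] (3->17, 4->14, 5->10, 6->16), giving [17, 14, 10, 16].

[17, 14, 10, 16]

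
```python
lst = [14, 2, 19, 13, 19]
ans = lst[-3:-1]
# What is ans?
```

lst has length 5. The slice lst[-3:-1] selects indices [2, 3] (2->19, 3->13), giving [19, 13].

[19, 13]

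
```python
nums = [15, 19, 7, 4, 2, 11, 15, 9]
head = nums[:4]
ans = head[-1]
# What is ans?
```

nums has length 8. The slice nums[:4] selects indices [0, 1, 2, 3] (0->15, 1->19, 2->7, 3->4), giving [15, 19, 7, 4]. So head = [15, 19, 7, 4]. Then head[-1] = 4.

4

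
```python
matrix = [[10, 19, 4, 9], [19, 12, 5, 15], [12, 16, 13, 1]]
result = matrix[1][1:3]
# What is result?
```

matrix[1] = [19, 12, 5, 15]. matrix[1] has length 4. The slice matrix[1][1:3] selects indices [1, 2] (1->12, 2->5), giving [12, 5].

[12, 5]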